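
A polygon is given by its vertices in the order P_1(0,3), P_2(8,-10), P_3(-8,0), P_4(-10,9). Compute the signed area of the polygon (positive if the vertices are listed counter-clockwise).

-103

Σ = (-24) + (-80) + (-72) + (-30) = -206
Signed area = Σ/2 = -103 (negative ⇒ clockwise traversal).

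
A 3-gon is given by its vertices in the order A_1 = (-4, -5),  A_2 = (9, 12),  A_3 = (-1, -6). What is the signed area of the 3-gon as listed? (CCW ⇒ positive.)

-32

A_1→A_2: (-4)(12) − (9)(-5) = -3
A_2→A_3: (9)(-6) − (-1)(12) = -42
A_3→A_1: (-1)(-5) − (-4)(-6) = -19
Σ = -64
Signed area = Σ/2 = -32 (negative ⇒ clockwise traversal).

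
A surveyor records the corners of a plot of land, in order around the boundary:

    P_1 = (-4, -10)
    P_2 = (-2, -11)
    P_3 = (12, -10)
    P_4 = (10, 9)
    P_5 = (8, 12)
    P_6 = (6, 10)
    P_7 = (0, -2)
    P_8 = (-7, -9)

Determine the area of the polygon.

224

Σ = (24) + (152) + (208) + (48) + (8) + (-12) + (-14) + (34) = 448
Area = |Σ|/2 = 224.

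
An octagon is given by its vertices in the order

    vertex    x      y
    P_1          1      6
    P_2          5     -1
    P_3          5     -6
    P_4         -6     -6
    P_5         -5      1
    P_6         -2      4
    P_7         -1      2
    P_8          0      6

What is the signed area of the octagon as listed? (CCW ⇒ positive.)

Σ = (-31) + (-25) + (-66) + (-36) + (-18) + (0) + (-6) + (-6) = -188
Signed area = Σ/2 = -94 (negative ⇒ clockwise traversal).

-94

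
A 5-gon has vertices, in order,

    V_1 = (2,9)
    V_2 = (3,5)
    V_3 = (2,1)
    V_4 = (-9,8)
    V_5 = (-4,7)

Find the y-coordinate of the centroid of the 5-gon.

5.5

Apply the surveyor's formula. First the cross-terms c_i = x_i·y_{i+1} − x_{i+1}·y_i:
  -17, -7, 25, -31, -50  ⇒  2A = -80, A = -40.
Then Σ (y_i + y_{i+1})·c_i = -1320, so ȳ = -1320 / (6·(-40)) = 5.5.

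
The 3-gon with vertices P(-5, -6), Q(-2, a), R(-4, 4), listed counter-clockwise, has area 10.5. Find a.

3

The doubled signed area Σ (x_i y_{i+1} − x_{i+1} y_i) is linear in a.
With a=0 it equals 24; the coefficient of a is -1 (from the two edges through Q).
So -1·a + 24 = 2·10.5 = 21 ⇒ a = 3.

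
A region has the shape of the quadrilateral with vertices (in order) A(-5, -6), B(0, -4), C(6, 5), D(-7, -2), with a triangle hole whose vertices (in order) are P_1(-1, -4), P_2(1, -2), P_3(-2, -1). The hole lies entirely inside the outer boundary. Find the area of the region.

45.5

Outer boundary:
A→B: (-5)(-4) − (0)(-6) = 20
B→C: (0)(5) − (6)(-4) = 24
C→D: (6)(-2) − (-7)(5) = 23
D→A: (-7)(-6) − (-5)(-2) = 32
Σ = 99
Area = |Σ|/2 = 49.5.
Hole:
Apply the shoelace (surveyor's) formula: 2A = Σ (x_i·y_{i+1} − x_{i+1}·y_i), indices taken mod 3.
Σ = (6) + (-5) + (7) = 8
Area = |Σ|/2 = 4.
Net area = 49.5 − 4 = 45.5.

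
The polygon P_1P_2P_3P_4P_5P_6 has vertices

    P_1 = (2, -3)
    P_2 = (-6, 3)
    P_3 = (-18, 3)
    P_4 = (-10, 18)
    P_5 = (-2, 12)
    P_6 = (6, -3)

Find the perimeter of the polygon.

|P_1P_2| = √((-8)² + (6)²) = √100 = 10
|P_2P_3| = √((-12)² + (0)²) = √144 = 12
|P_3P_4| = √((8)² + (15)²) = √289 = 17
|P_4P_5| = √((8)² + (-6)²) = √100 = 10
|P_5P_6| = √((8)² + (-15)²) = √289 = 17
|P_6P_1| = √((-4)² + (0)²) = √16 = 4
Perimeter = 10 + 12 + 17 + 10 + 17 + 4 = 70.

70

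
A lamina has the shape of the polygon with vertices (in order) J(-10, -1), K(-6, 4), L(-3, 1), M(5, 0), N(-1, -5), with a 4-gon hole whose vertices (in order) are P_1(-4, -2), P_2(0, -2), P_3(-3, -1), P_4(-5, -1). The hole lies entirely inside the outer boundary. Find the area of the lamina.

Outer boundary:
Apply the shoelace (surveyor's) formula: 2A = Σ (x_i·y_{i+1} − x_{i+1}·y_i), indices taken mod 5.
Σ = (-46) + (6) + (-5) + (-25) + (-49) = -119
Area = |Σ|/2 = 59.5.
Hole:
Apply the surveyor's formula: 2A = Σ (x_i·y_{i+1} − x_{i+1}·y_i), indices taken mod 4.
Σ = (8) + (-6) + (-2) + (6) = 6
Area = |Σ|/2 = 3.
Net area = 59.5 − 3 = 56.5.

56.5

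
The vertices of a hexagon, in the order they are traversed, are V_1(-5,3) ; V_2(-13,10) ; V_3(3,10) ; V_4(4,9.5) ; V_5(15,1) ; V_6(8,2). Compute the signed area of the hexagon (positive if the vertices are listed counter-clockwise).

Σ = (-11) + (-160) + (-11.5) + (-138.5) + (22) + (34) = -265
Signed area = Σ/2 = -132.5 (negative ⇒ clockwise traversal).

-132.5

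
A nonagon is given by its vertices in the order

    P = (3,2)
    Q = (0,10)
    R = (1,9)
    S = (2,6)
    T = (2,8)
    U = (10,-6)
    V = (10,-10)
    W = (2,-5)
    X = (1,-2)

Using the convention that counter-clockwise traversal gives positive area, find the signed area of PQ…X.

-70.5

Apply the shoelace (surveyor's) formula: 2A = Σ (x_i·y_{i+1} − x_{i+1}·y_i), indices taken mod 9.
Σ = (30) + (-10) + (-12) + (4) + (-92) + (-40) + (-30) + (1) + (8) = -141
Signed area = Σ/2 = -70.5 (negative ⇒ clockwise traversal).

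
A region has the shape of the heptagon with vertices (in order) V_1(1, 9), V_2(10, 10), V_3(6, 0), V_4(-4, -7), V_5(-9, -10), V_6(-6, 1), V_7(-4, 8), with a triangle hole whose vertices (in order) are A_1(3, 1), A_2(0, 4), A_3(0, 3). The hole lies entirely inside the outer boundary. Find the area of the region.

179.5

Outer boundary:
V_1→V_2: (1)(10) − (10)(9) = -80
V_2→V_3: (10)(0) − (6)(10) = -60
V_3→V_4: (6)(-7) − (-4)(0) = -42
V_4→V_5: (-4)(-10) − (-9)(-7) = -23
V_5→V_6: (-9)(1) − (-6)(-10) = -69
V_6→V_7: (-6)(8) − (-4)(1) = -44
V_7→V_1: (-4)(9) − (1)(8) = -44
Σ = -362
Area = |Σ|/2 = 181.
Hole:
Apply the shoelace formula: 2A = Σ (x_i·y_{i+1} − x_{i+1}·y_i), indices taken mod 3.
Cross-terms: 12, 0, -9  ⇒  Σ = 3
Area = |Σ|/2 = 1.5.
Net area = 181 − 1.5 = 179.5.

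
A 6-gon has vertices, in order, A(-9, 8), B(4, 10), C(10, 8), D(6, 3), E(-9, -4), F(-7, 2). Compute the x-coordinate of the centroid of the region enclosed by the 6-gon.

-235/289

Apply the shoelace formula. First the cross-terms c_i = x_i·y_{i+1} − x_{i+1}·y_i:
  -122, -68, -18, 3, -46, -38  ⇒  2A = -289, A = -144.5.
Then Σ (x_i + x_{i+1})·c_i = 705, so x̄ = 705 / (6·(-144.5)) = -235/289.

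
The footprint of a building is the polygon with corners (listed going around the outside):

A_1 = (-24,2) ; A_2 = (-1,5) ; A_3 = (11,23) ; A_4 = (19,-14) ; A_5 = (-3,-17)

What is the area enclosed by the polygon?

Cross-terms: -118, -78, -591, -365, -414  ⇒  Σ = -1566
Area = |Σ|/2 = 783.

783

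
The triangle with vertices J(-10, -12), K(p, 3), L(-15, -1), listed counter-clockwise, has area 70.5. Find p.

Write out the shoelace sum; only the two edges meeting at K involve p:
2·Area = [((-10)·3 − p·(-12)) + (p·(-1) − (-15)·3)] + 170
       = 11·p + 185 = 141
⇒ p = -4.

-4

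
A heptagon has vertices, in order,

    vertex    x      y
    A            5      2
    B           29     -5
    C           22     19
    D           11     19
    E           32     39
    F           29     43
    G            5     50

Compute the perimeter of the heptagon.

168

|AB| = √((24)² + (-7)²) = √625 = 25
|BC| = √((-7)² + (24)²) = √625 = 25
|CD| = √((-11)² + (0)²) = √121 = 11
|DE| = √((21)² + (20)²) = √841 = 29
|EF| = √((-3)² + (4)²) = √25 = 5
|FG| = √((-24)² + (7)²) = √625 = 25
|GA| = √((0)² + (-48)²) = √2304 = 48
Perimeter = 25 + 25 + 11 + 29 + 5 + 25 + 48 = 168.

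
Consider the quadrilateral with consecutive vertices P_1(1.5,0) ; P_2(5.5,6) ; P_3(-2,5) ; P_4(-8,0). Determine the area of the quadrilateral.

44.25

Σ = (9) + (39.5) + (40) + (0) = 88.5
Area = |Σ|/2 = 44.25.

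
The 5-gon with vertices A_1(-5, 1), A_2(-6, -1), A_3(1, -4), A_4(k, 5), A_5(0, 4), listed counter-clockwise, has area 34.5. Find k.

The doubled signed area Σ (x_i y_{i+1} − x_{i+1} y_i) is linear in k.
With k=0 it equals 61; the coefficient of k is 8 (from the two edges through A_4).
So 8·k + 61 = 2·34.5 = 69 ⇒ k = 1.

1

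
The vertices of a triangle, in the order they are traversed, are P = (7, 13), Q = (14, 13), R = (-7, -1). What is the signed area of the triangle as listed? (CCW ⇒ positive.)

-49

Cross-terms: -91, 77, -84  ⇒  Σ = -98
Signed area = Σ/2 = -49 (negative ⇒ clockwise traversal).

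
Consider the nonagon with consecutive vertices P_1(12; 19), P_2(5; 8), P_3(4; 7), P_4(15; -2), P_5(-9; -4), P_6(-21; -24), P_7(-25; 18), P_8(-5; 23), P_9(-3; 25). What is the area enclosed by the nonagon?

Apply the surveyor's formula: 2A = Σ (x_i·y_{i+1} − x_{i+1}·y_i), indices taken mod 9.
P_1→P_2: (12)(8) − (5)(19) = 1
P_2→P_3: (5)(7) − (4)(8) = 3
P_3→P_4: (4)(-2) − (15)(7) = -113
P_4→P_5: (15)(-4) − (-9)(-2) = -78
P_5→P_6: (-9)(-24) − (-21)(-4) = 132
P_6→P_7: (-21)(18) − (-25)(-24) = -978
P_7→P_8: (-25)(23) − (-5)(18) = -485
P_8→P_9: (-5)(25) − (-3)(23) = -56
P_9→P_1: (-3)(19) − (12)(25) = -357
Σ = -1931
Area = |Σ|/2 = 965.5.

965.5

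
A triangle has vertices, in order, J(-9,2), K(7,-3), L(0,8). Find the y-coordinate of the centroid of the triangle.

Apply Gauss's area formula. First the cross-terms c_i = x_i·y_{i+1} − x_{i+1}·y_i:
  13, 56, 72  ⇒  2A = 141, A = 70.5.
Then Σ (y_i + y_{i+1})·c_i = 987, so ȳ = 987 / (6·70.5) = 7/3.

7/3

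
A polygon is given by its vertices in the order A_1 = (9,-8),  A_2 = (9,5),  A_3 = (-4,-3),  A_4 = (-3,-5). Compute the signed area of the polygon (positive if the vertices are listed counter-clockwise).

Apply the shoelace (surveyor's) formula: 2A = Σ (x_i·y_{i+1} − x_{i+1}·y_i), indices taken mod 4.
Σ = (117) + (-7) + (11) + (69) = 190
Signed area = Σ/2 = 95 (positive ⇒ counter-clockwise traversal).

95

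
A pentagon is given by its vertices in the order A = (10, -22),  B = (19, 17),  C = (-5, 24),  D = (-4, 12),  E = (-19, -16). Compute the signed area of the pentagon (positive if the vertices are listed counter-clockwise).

Apply Gauss's area formula: 2A = Σ (x_i·y_{i+1} − x_{i+1}·y_i), indices taken mod 5.
Σ = (588) + (541) + (36) + (292) + (578) = 2035
Signed area = Σ/2 = 1017.5 (positive ⇒ counter-clockwise traversal).

1017.5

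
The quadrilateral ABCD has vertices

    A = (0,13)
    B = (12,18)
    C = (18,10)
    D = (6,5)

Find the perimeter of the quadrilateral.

46

|AB| = √((12)² + (5)²) = √169 = 13
|BC| = √((6)² + (-8)²) = √100 = 10
|CD| = √((-12)² + (-5)²) = √169 = 13
|DA| = √((-6)² + (8)²) = √100 = 10
Perimeter = 13 + 10 + 13 + 10 = 46.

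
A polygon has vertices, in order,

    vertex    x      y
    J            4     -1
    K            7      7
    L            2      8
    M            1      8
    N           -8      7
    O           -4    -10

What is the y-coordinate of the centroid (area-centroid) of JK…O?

Apply the shoelace (surveyor's) formula. First the cross-terms c_i = x_i·y_{i+1} − x_{i+1}·y_i:
  35, 42, 8, 71, 108, 44  ⇒  2A = 308, A = 154.
Then Σ (y_i + y_{i+1})·c_i = 1225, so ȳ = 1225 / (6·154) = 175/132.

175/132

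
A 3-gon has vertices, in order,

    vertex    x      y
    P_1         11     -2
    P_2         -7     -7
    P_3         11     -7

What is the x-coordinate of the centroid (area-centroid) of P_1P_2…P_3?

Apply Gauss's area formula. First the cross-terms c_i = x_i·y_{i+1} − x_{i+1}·y_i:
  -91, 126, 55  ⇒  2A = 90, A = 45.
Then Σ (x_i + x_{i+1})·c_i = 1350, so x̄ = 1350 / (6·45) = 5.

5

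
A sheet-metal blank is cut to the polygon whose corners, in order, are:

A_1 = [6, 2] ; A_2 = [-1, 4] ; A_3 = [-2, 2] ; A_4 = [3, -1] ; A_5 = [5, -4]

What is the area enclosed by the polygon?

27.5

Apply Gauss's area formula: 2A = Σ (x_i·y_{i+1} − x_{i+1}·y_i), indices taken mod 5.
Cross-terms: 26, 6, -4, -7, 34  ⇒  Σ = 55
Area = |Σ|/2 = 27.5.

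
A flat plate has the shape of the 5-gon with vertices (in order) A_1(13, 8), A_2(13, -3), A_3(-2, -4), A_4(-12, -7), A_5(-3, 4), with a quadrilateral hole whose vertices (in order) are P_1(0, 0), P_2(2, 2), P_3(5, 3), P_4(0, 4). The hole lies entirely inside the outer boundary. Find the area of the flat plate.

182

Outer boundary:
A_1→A_2: (13)(-3) − (13)(8) = -143
A_2→A_3: (13)(-4) − (-2)(-3) = -58
A_3→A_4: (-2)(-7) − (-12)(-4) = -34
A_4→A_5: (-12)(4) − (-3)(-7) = -69
A_5→A_1: (-3)(8) − (13)(4) = -76
Σ = -380
Area = |Σ|/2 = 190.
Hole:
Apply the shoelace formula: 2A = Σ (x_i·y_{i+1} − x_{i+1}·y_i), indices taken mod 4.
Cross-terms: 0, -4, 20, 0  ⇒  Σ = 16
Area = |Σ|/2 = 8.
Net area = 190 − 8 = 182.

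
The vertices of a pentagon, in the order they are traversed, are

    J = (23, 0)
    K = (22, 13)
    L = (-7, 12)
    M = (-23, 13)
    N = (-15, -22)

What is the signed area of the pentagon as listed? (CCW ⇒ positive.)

Σ = (299) + (355) + (185) + (701) + (506) = 2046
Signed area = Σ/2 = 1023 (positive ⇒ counter-clockwise traversal).

1023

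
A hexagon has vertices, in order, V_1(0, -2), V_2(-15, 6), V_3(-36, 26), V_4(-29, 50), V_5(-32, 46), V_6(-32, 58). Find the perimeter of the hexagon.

|V_1V_2| = √((-15)² + (8)²) = √289 = 17
|V_2V_3| = √((-21)² + (20)²) = √841 = 29
|V_3V_4| = √((7)² + (24)²) = √625 = 25
|V_4V_5| = √((-3)² + (-4)²) = √25 = 5
|V_5V_6| = √((0)² + (12)²) = √144 = 12
|V_6V_1| = √((32)² + (-60)²) = √4624 = 68
Perimeter = 17 + 29 + 25 + 5 + 12 + 68 = 156.

156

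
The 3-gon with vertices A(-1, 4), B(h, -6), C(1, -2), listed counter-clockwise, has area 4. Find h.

Write out the shoelace sum; only the two edges meeting at B involve h:
2·Area = [((-1)·(-6) − h·4) + (h·(-2) − 1·(-6))] + 2
       = -6·h + 14 = 8
⇒ h = 1.

1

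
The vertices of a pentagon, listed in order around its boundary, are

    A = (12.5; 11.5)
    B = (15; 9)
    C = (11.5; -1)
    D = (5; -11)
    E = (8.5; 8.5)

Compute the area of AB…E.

A→B: (12.5)(9) − (15)(11.5) = -60
B→C: (15)(-1) − (11.5)(9) = -118.5
C→D: (11.5)(-11) − (5)(-1) = -121.5
D→E: (5)(8.5) − (8.5)(-11) = 136
E→A: (8.5)(11.5) − (12.5)(8.5) = -8.5
Σ = -172.5
Area = |Σ|/2 = 86.25.

86.25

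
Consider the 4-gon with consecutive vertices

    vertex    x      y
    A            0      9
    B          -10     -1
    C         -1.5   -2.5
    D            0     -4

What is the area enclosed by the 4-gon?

Apply the shoelace (surveyor's) formula: 2A = Σ (x_i·y_{i+1} − x_{i+1}·y_i), indices taken mod 4.
A→B: (0)(-1) − (-10)(9) = 90
B→C: (-10)(-2.5) − (-1.5)(-1) = 23.5
C→D: (-1.5)(-4) − (0)(-2.5) = 6
D→A: (0)(9) − (0)(-4) = 0
Σ = 119.5
Area = |Σ|/2 = 59.75.

59.75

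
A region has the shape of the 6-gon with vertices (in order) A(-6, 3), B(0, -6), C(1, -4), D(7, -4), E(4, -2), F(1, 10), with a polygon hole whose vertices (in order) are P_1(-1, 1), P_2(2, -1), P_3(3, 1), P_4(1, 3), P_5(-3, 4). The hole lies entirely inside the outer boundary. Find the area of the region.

73.5

Outer boundary:
Apply the surveyor's formula: 2A = Σ (x_i·y_{i+1} − x_{i+1}·y_i), indices taken mod 6.
A→B: (-6)(-6) − (0)(3) = 36
B→C: (0)(-4) − (1)(-6) = 6
C→D: (1)(-4) − (7)(-4) = 24
D→E: (7)(-2) − (4)(-4) = 2
E→F: (4)(10) − (1)(-2) = 42
F→A: (1)(3) − (-6)(10) = 63
Σ = 173
Area = |Σ|/2 = 86.5.
Hole:
Σ = (-1) + (5) + (8) + (13) + (1) = 26
Area = |Σ|/2 = 13.
Net area = 86.5 − 13 = 73.5.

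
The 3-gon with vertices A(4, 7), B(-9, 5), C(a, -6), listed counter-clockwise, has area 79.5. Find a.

Write out the shoelace sum; only the two edges meeting at C involve a:
2·Area = [((-9)·(-6) − a·5) + (a·7 − 4·(-6))] + 83
       = 2·a + 161 = 159
⇒ a = -1.

-1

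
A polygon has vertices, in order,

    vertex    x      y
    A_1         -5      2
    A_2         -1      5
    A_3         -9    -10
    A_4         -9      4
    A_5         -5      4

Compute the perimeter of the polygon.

42

|A_1A_2| = √((4)² + (3)²) = √25 = 5
|A_2A_3| = √((-8)² + (-15)²) = √289 = 17
|A_3A_4| = √((0)² + (14)²) = √196 = 14
|A_4A_5| = √((4)² + (0)²) = √16 = 4
|A_5A_1| = √((0)² + (-2)²) = √4 = 2
Perimeter = 5 + 17 + 14 + 4 + 2 = 42.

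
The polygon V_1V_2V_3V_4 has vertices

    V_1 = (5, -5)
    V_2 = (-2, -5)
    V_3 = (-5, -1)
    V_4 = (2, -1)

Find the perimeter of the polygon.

24

|V_1V_2| = √((-7)² + (0)²) = √49 = 7
|V_2V_3| = √((-3)² + (4)²) = √25 = 5
|V_3V_4| = √((7)² + (0)²) = √49 = 7
|V_4V_1| = √((3)² + (-4)²) = √25 = 5
Perimeter = 7 + 5 + 7 + 5 = 24.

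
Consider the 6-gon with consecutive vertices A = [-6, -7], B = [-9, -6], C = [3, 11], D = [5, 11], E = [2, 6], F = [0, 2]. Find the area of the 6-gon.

Cross-terms: -27, -81, -22, 8, 4, 12  ⇒  Σ = -106
Area = |Σ|/2 = 53.

53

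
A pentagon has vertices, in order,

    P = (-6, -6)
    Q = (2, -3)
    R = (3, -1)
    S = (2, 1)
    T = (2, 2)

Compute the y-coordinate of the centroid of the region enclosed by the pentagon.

Apply the shoelace formula. First the cross-terms c_i = x_i·y_{i+1} − x_{i+1}·y_i:
  30, 7, 5, 2, 0  ⇒  2A = 44, A = 22.
Then Σ (y_i + y_{i+1})·c_i = -292, so ȳ = -292 / (6·22) = -73/33.

-73/33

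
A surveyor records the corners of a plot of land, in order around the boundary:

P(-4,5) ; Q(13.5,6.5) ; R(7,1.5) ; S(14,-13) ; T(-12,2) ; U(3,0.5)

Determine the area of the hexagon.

Apply Gauss's area formula: 2A = Σ (x_i·y_{i+1} − x_{i+1}·y_i), indices taken mod 6.
P→Q: (-4)(6.5) − (13.5)(5) = -93.5
Q→R: (13.5)(1.5) − (7)(6.5) = -25.25
R→S: (7)(-13) − (14)(1.5) = -112
S→T: (14)(2) − (-12)(-13) = -128
T→U: (-12)(0.5) − (3)(2) = -12
U→P: (3)(5) − (-4)(0.5) = 17
Σ = -353.75
Area = |Σ|/2 = 176.875.

176.875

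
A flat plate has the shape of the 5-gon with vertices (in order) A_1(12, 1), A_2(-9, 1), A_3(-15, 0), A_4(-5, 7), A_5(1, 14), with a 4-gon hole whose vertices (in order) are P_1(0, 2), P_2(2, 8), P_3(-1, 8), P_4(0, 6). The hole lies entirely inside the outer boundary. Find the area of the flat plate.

149.5

Outer boundary:
Apply the shoelace formula: 2A = Σ (x_i·y_{i+1} − x_{i+1}·y_i), indices taken mod 5.
Σ = (21) + (15) + (-105) + (-77) + (-167) = -313
Area = |Σ|/2 = 156.5.
Hole:
Σ = (-4) + (24) + (-6) + (0) = 14
Area = |Σ|/2 = 7.
Net area = 156.5 − 7 = 149.5.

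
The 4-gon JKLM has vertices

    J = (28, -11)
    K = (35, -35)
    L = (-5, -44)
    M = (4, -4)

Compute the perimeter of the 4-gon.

|JK| = √((7)² + (-24)²) = √625 = 25
|KL| = √((-40)² + (-9)²) = √1681 = 41
|LM| = √((9)² + (40)²) = √1681 = 41
|MJ| = √((24)² + (-7)²) = √625 = 25
Perimeter = 25 + 41 + 41 + 25 = 132.

132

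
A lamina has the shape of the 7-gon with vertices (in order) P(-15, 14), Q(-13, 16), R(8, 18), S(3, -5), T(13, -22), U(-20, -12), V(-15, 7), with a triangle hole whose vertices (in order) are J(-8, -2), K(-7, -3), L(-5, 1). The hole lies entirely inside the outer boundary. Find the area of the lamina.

765

Outer boundary:
P→Q: (-15)(16) − (-13)(14) = -58
Q→R: (-13)(18) − (8)(16) = -362
R→S: (8)(-5) − (3)(18) = -94
S→T: (3)(-22) − (13)(-5) = -1
T→U: (13)(-12) − (-20)(-22) = -596
U→V: (-20)(7) − (-15)(-12) = -320
V→P: (-15)(14) − (-15)(7) = -105
Σ = -1536
Area = |Σ|/2 = 768.
Hole:
Apply the surveyor's formula: 2A = Σ (x_i·y_{i+1} − x_{i+1}·y_i), indices taken mod 3.
Σ = (10) + (-22) + (18) = 6
Area = |Σ|/2 = 3.
Net area = 768 − 3 = 765.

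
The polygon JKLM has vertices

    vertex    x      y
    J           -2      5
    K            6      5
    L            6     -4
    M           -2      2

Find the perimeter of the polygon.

30

|JK| = √((8)² + (0)²) = √64 = 8
|KL| = √((0)² + (-9)²) = √81 = 9
|LM| = √((-8)² + (6)²) = √100 = 10
|MJ| = √((0)² + (3)²) = √9 = 3
Perimeter = 8 + 9 + 10 + 3 = 30.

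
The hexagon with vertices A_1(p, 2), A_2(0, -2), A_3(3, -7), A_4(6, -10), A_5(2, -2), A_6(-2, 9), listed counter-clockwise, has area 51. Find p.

The doubled signed area Σ (x_i y_{i+1} − x_{i+1} y_i) is linear in p.
With p=0 it equals 36; the coefficient of p is -11 (from the two edges through A_1).
So -11·p + 36 = 2·51 = 102 ⇒ p = -6.

-6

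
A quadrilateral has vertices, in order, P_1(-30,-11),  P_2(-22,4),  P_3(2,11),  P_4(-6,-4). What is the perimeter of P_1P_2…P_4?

|P_1P_2| = √((8)² + (15)²) = √289 = 17
|P_2P_3| = √((24)² + (7)²) = √625 = 25
|P_3P_4| = √((-8)² + (-15)²) = √289 = 17
|P_4P_1| = √((-24)² + (-7)²) = √625 = 25
Perimeter = 17 + 25 + 17 + 25 = 84.

84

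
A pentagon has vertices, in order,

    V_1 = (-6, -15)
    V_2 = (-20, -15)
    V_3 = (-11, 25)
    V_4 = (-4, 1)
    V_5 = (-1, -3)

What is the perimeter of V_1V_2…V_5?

98

|V_1V_2| = √((-14)² + (0)²) = √196 = 14
|V_2V_3| = √((9)² + (40)²) = √1681 = 41
|V_3V_4| = √((7)² + (-24)²) = √625 = 25
|V_4V_5| = √((3)² + (-4)²) = √25 = 5
|V_5V_1| = √((-5)² + (-12)²) = √169 = 13
Perimeter = 14 + 41 + 25 + 5 + 13 = 98.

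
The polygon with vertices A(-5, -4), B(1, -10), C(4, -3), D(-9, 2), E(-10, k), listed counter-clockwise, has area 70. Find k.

Write out the shoelace sum; only the two edges meeting at E involve k:
2·Area = [((-9)·k − (-10)·2) + ((-10)·(-4) − (-5)·k)] + 72
       = -4·k + 132 = 140
⇒ k = -2.

-2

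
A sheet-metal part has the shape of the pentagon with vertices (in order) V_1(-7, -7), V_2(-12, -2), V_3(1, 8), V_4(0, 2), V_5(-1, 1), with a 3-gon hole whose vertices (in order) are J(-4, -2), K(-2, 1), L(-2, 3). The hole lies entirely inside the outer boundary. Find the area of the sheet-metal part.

71

Outer boundary:
Apply the shoelace formula: 2A = Σ (x_i·y_{i+1} − x_{i+1}·y_i), indices taken mod 5.
V_1→V_2: (-7)(-2) − (-12)(-7) = -70
V_2→V_3: (-12)(8) − (1)(-2) = -94
V_3→V_4: (1)(2) − (0)(8) = 2
V_4→V_5: (0)(1) − (-1)(2) = 2
V_5→V_1: (-1)(-7) − (-7)(1) = 14
Σ = -146
Area = |Σ|/2 = 73.
Hole:
Apply the surveyor's formula: 2A = Σ (x_i·y_{i+1} − x_{i+1}·y_i), indices taken mod 3.
J→K: (-4)(1) − (-2)(-2) = -8
K→L: (-2)(3) − (-2)(1) = -4
L→J: (-2)(-2) − (-4)(3) = 16
Σ = 4
Area = |Σ|/2 = 2.
Net area = 73 − 2 = 71.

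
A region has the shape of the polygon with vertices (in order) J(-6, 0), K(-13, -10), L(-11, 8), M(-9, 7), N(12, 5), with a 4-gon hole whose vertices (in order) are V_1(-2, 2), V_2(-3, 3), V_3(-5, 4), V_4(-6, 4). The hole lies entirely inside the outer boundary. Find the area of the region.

Outer boundary:
Σ = (60) + (-214) + (-5) + (-129) + (30) = -258
Area = |Σ|/2 = 129.
Hole:
Apply the surveyor's formula: 2A = Σ (x_i·y_{i+1} − x_{i+1}·y_i), indices taken mod 4.
Σ = (0) + (3) + (4) + (-4) = 3
Area = |Σ|/2 = 1.5.
Net area = 129 − 1.5 = 127.5.

127.5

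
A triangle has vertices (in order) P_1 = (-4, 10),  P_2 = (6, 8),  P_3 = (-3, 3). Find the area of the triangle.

34

Apply the shoelace (surveyor's) formula: 2A = Σ (x_i·y_{i+1} − x_{i+1}·y_i), indices taken mod 3.
Σ = (-92) + (42) + (-18) = -68
Area = |Σ|/2 = 34.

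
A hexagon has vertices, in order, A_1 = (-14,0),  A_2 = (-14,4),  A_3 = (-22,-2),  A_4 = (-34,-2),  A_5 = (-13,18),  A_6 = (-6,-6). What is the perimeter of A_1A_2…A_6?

90

|A_1A_2| = √((0)² + (4)²) = √16 = 4
|A_2A_3| = √((-8)² + (-6)²) = √100 = 10
|A_3A_4| = √((-12)² + (0)²) = √144 = 12
|A_4A_5| = √((21)² + (20)²) = √841 = 29
|A_5A_6| = √((7)² + (-24)²) = √625 = 25
|A_6A_1| = √((-8)² + (6)²) = √100 = 10
Perimeter = 4 + 10 + 12 + 29 + 25 + 10 = 90.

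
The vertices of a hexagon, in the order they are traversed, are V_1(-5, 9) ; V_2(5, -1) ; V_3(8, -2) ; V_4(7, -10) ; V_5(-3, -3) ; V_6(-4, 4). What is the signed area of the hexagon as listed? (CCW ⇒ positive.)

-99.5

Cross-terms: -40, -2, -66, -51, -24, -16  ⇒  Σ = -199
Signed area = Σ/2 = -99.5 (negative ⇒ clockwise traversal).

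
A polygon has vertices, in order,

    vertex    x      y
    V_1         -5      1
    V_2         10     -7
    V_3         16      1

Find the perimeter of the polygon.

48

|V_1V_2| = √((15)² + (-8)²) = √289 = 17
|V_2V_3| = √((6)² + (8)²) = √100 = 10
|V_3V_1| = √((-21)² + (0)²) = √441 = 21
Perimeter = 17 + 10 + 21 = 48.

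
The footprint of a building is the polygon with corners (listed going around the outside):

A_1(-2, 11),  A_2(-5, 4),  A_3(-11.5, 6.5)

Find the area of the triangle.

26.5

Σ = (47) + (13.5) + (-113.5) = -53
Area = |Σ|/2 = 26.5.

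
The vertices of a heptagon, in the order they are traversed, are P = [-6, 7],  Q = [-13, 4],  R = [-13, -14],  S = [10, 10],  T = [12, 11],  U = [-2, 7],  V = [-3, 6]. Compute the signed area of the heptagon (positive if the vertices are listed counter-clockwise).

215.5

Cross-terms: 67, 234, 10, -10, 106, 9, 15  ⇒  Σ = 431
Signed area = Σ/2 = 215.5 (positive ⇒ counter-clockwise traversal).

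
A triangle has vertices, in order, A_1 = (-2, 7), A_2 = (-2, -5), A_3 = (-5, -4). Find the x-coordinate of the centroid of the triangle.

-3

Apply the shoelace formula. First the cross-terms c_i = x_i·y_{i+1} − x_{i+1}·y_i:
  24, -17, -43  ⇒  2A = -36, A = -18.
Then Σ (x_i + x_{i+1})·c_i = 324, so x̄ = 324 / (6·(-18)) = -3.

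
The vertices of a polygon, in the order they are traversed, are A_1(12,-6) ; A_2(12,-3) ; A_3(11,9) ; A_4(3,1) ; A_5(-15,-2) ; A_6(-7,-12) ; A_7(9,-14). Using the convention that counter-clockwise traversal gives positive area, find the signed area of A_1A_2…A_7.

Apply Gauss's area formula: 2A = Σ (x_i·y_{i+1} − x_{i+1}·y_i), indices taken mod 7.
Σ = (36) + (141) + (-16) + (9) + (166) + (206) + (114) = 656
Signed area = Σ/2 = 328 (positive ⇒ counter-clockwise traversal).

328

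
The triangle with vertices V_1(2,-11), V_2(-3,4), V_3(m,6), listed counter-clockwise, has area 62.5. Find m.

The doubled signed area Σ (x_i y_{i+1} − x_{i+1} y_i) is linear in m.
With m=0 it equals -55; the coefficient of m is -15 (from the two edges through V_3).
So -15·m + -55 = 2·62.5 = 125 ⇒ m = -12.

-12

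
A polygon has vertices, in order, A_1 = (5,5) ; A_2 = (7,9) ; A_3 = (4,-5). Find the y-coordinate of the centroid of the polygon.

3

Apply the shoelace (surveyor's) formula. First the cross-terms c_i = x_i·y_{i+1} − x_{i+1}·y_i:
  10, -71, 45  ⇒  2A = -16, A = -8.
Then Σ (y_i + y_{i+1})·c_i = -144, so ȳ = -144 / (6·(-8)) = 3.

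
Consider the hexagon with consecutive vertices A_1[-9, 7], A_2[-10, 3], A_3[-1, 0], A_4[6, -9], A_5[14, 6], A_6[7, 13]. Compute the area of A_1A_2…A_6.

Σ = (43) + (3) + (9) + (162) + (140) + (166) = 523
Area = |Σ|/2 = 261.5.

261.5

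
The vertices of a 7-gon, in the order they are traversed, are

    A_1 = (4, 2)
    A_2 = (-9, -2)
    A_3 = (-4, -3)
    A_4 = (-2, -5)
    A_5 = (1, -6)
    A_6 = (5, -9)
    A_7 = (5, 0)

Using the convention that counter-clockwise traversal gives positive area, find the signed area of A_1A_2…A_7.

68

Σ = (10) + (19) + (14) + (17) + (21) + (45) + (10) = 136
Signed area = Σ/2 = 68 (positive ⇒ counter-clockwise traversal).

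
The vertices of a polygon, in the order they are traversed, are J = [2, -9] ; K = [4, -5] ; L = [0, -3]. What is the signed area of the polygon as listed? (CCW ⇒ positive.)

10

Apply the shoelace (surveyor's) formula: 2A = Σ (x_i·y_{i+1} − x_{i+1}·y_i), indices taken mod 3.
Σ = (26) + (-12) + (6) = 20
Signed area = Σ/2 = 10 (positive ⇒ counter-clockwise traversal).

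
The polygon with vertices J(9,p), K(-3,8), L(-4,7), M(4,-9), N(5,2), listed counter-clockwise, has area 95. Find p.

8

The doubled signed area Σ (x_i y_{i+1} − x_{i+1} y_i) is linear in p.
With p=0 it equals 126; the coefficient of p is 8 (from the two edges through J).
So 8·p + 126 = 2·95 = 190 ⇒ p = 8.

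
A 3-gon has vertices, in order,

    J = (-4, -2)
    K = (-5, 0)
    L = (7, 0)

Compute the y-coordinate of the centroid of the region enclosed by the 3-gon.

Apply the shoelace (surveyor's) formula. First the cross-terms c_i = x_i·y_{i+1} − x_{i+1}·y_i:
  -10, 0, -14  ⇒  2A = -24, A = -12.
Then Σ (y_i + y_{i+1})·c_i = 48, so ȳ = 48 / (6·(-12)) = -2/3.

-2/3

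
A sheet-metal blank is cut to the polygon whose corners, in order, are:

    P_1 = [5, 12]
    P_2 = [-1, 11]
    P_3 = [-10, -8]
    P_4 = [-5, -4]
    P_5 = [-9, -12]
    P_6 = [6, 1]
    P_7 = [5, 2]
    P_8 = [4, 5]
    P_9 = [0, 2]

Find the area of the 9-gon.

Apply the shoelace (surveyor's) formula: 2A = Σ (x_i·y_{i+1} − x_{i+1}·y_i), indices taken mod 9.
Cross-terms: 67, 118, 0, 24, 63, 7, 17, 8, -10  ⇒  Σ = 294
Area = |Σ|/2 = 147.

147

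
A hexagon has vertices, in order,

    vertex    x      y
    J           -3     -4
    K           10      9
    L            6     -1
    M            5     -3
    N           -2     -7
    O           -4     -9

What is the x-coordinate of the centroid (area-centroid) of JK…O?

59/21

Apply the shoelace formula. First the cross-terms c_i = x_i·y_{i+1} − x_{i+1}·y_i:
  13, -64, -13, -41, -10, -11  ⇒  2A = -126, A = -63.
Then Σ (x_i + x_{i+1})·c_i = -1062, so x̄ = -1062 / (6·(-63)) = 59/21.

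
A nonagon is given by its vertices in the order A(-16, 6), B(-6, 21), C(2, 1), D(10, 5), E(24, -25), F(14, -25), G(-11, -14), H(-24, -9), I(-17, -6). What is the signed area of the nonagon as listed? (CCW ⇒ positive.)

Apply Gauss's area formula: 2A = Σ (x_i·y_{i+1} − x_{i+1}·y_i), indices taken mod 9.
Σ = (-300) + (-48) + (0) + (-370) + (-250) + (-471) + (-237) + (-9) + (-198) = -1883
Signed area = Σ/2 = -941.5 (negative ⇒ clockwise traversal).

-941.5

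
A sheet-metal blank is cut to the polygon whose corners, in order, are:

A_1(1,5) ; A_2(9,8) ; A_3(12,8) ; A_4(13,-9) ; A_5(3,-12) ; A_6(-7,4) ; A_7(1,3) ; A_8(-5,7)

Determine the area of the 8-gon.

Apply the shoelace (surveyor's) formula: 2A = Σ (x_i·y_{i+1} − x_{i+1}·y_i), indices taken mod 8.
Cross-terms: -37, -24, -212, -129, -72, -25, 22, -32  ⇒  Σ = -509
Area = |Σ|/2 = 254.5.

254.5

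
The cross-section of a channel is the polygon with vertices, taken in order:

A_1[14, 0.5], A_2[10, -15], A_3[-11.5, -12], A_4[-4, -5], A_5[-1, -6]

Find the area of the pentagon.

Cross-terms: -215, -292.5, 9.5, 19, 83.5  ⇒  Σ = -395.5
Area = |Σ|/2 = 197.75.

197.75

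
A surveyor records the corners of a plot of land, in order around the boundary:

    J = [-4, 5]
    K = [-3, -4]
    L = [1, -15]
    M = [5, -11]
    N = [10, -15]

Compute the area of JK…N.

84.5

Apply the shoelace formula: 2A = Σ (x_i·y_{i+1} − x_{i+1}·y_i), indices taken mod 5.
Σ = (31) + (49) + (64) + (35) + (-10) = 169
Area = |Σ|/2 = 84.5.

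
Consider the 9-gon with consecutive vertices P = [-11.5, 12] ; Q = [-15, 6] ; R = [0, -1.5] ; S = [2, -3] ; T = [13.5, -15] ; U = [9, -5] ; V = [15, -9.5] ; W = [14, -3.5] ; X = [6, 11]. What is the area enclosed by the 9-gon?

Apply the surveyor's formula: 2A = Σ (x_i·y_{i+1} − x_{i+1}·y_i), indices taken mod 9.
Cross-terms: 111, 22.5, 3, 10.5, 67.5, -10.5, 80.5, 175, 198.5  ⇒  Σ = 658
Area = |Σ|/2 = 329.

329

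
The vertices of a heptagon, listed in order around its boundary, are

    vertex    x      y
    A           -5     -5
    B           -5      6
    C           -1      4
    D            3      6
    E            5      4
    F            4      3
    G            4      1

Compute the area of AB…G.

Σ = (-55) + (-14) + (-18) + (-18) + (-1) + (-8) + (-15) = -129
Area = |Σ|/2 = 64.5.

64.5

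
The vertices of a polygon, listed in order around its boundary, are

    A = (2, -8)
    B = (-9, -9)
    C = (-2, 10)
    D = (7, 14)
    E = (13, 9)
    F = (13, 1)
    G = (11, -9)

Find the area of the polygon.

Apply the shoelace (surveyor's) formula: 2A = Σ (x_i·y_{i+1} − x_{i+1}·y_i), indices taken mod 7.
Σ = (-90) + (-108) + (-98) + (-119) + (-104) + (-128) + (-70) = -717
Area = |Σ|/2 = 358.5.

358.5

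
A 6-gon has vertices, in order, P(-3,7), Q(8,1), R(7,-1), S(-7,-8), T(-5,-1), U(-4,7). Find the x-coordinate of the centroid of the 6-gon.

-23/54

Apply Gauss's area formula. First the cross-terms c_i = x_i·y_{i+1} − x_{i+1}·y_i:
  -59, -15, -63, -33, -39, -7  ⇒  2A = -216, A = -108.
Then Σ (x_i + x_{i+1})·c_i = 276, so x̄ = 276 / (6·(-108)) = -23/54.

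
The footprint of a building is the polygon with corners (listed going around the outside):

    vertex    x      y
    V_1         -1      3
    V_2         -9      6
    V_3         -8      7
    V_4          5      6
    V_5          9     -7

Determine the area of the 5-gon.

73

Apply the shoelace formula: 2A = Σ (x_i·y_{i+1} − x_{i+1}·y_i), indices taken mod 5.
Σ = (21) + (-15) + (-83) + (-89) + (20) = -146
Area = |Σ|/2 = 73.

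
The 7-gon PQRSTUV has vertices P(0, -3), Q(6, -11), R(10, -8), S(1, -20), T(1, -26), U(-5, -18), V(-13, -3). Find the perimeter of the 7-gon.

|PQ| = √((6)² + (-8)²) = √100 = 10
|QR| = √((4)² + (3)²) = √25 = 5
|RS| = √((-9)² + (-12)²) = √225 = 15
|ST| = √((0)² + (-6)²) = √36 = 6
|TU| = √((-6)² + (8)²) = √100 = 10
|UV| = √((-8)² + (15)²) = √289 = 17
|VP| = √((13)² + (0)²) = √169 = 13
Perimeter = 10 + 5 + 15 + 6 + 10 + 17 + 13 = 76.

76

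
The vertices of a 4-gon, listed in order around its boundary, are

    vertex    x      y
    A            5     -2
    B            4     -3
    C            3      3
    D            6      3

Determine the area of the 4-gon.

11

Apply the shoelace (surveyor's) formula: 2A = Σ (x_i·y_{i+1} − x_{i+1}·y_i), indices taken mod 4.
Σ = (-7) + (21) + (-9) + (-27) = -22
Area = |Σ|/2 = 11.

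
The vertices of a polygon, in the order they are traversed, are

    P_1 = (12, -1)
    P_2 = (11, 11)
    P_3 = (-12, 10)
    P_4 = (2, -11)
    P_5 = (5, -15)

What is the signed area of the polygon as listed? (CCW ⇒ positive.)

Apply the shoelace (surveyor's) formula: 2A = Σ (x_i·y_{i+1} − x_{i+1}·y_i), indices taken mod 5.
Cross-terms: 143, 242, 112, 25, 175  ⇒  Σ = 697
Signed area = Σ/2 = 348.5 (positive ⇒ counter-clockwise traversal).

348.5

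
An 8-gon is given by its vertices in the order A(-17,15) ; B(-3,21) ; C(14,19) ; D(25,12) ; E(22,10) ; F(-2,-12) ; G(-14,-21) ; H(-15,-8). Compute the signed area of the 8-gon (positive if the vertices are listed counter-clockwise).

Apply Gauss's area formula: 2A = Σ (x_i·y_{i+1} − x_{i+1}·y_i), indices taken mod 8.
Σ = (-312) + (-351) + (-307) + (-14) + (-244) + (-126) + (-203) + (-361) = -1918
Signed area = Σ/2 = -959 (negative ⇒ clockwise traversal).

-959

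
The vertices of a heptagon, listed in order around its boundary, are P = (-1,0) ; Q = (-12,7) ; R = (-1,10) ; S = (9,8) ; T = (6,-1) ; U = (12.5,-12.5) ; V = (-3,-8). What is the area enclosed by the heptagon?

241.5

Σ = (-7) + (-113) + (-98) + (-57) + (-62.5) + (-137.5) + (-8) = -483
Area = |Σ|/2 = 241.5.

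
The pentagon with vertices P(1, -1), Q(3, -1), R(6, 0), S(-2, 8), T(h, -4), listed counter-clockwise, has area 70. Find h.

-8

The doubled signed area Σ (x_i y_{i+1} − x_{i+1} y_i) is linear in h.
With h=0 it equals 68; the coefficient of h is -9 (from the two edges through T).
So -9·h + 68 = 2·70 = 140 ⇒ h = -8.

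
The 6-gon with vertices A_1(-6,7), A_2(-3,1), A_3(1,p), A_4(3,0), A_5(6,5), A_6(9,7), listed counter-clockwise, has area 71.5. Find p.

-2

Write out the shoelace sum; only the two edges meeting at A_3 involve p:
2·Area = [((-3)·p − 1·1) + (1·0 − 3·p)] + 132
       = -6·p + 131 = 143
⇒ p = -2.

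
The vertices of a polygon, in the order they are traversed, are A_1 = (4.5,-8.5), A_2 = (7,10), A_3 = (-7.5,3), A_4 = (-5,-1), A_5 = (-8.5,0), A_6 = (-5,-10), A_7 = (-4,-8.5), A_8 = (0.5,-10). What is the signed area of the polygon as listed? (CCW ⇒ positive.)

Σ = (104.5) + (96) + (22.5) + (-8.5) + (85) + (2.5) + (44.25) + (40.75) = 387
Signed area = Σ/2 = 193.5 (positive ⇒ counter-clockwise traversal).

193.5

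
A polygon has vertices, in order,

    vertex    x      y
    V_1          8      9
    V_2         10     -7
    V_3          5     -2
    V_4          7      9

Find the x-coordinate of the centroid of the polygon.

610/81

Apply the shoelace (surveyor's) formula. First the cross-terms c_i = x_i·y_{i+1} − x_{i+1}·y_i:
  -146, 15, 59, -9  ⇒  2A = -81, A = -40.5.
Then Σ (x_i + x_{i+1})·c_i = -1830, so x̄ = -1830 / (6·(-40.5)) = 610/81.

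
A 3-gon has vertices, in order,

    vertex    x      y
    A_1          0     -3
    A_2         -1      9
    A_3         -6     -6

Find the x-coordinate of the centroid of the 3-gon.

Apply the surveyor's formula. First the cross-terms c_i = x_i·y_{i+1} − x_{i+1}·y_i:
  -3, 60, 18  ⇒  2A = 75, A = 37.5.
Then Σ (x_i + x_{i+1})·c_i = -525, so x̄ = -525 / (6·37.5) = -7/3.

-7/3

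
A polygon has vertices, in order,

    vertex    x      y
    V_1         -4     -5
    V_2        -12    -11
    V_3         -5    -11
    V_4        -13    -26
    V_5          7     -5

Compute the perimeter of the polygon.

74

|V_1V_2| = √((-8)² + (-6)²) = √100 = 10
|V_2V_3| = √((7)² + (0)²) = √49 = 7
|V_3V_4| = √((-8)² + (-15)²) = √289 = 17
|V_4V_5| = √((20)² + (21)²) = √841 = 29
|V_5V_1| = √((-11)² + (0)²) = √121 = 11
Perimeter = 10 + 7 + 17 + 29 + 11 = 74.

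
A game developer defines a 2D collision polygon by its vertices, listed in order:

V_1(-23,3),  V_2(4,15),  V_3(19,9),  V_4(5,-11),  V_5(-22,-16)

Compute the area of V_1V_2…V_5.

808

Apply the surveyor's formula: 2A = Σ (x_i·y_{i+1} − x_{i+1}·y_i), indices taken mod 5.
Σ = (-357) + (-249) + (-254) + (-322) + (-434) = -1616
Area = |Σ|/2 = 808.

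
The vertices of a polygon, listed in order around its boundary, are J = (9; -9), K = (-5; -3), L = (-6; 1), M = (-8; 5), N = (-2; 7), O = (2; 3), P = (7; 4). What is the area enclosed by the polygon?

J→K: (9)(-3) − (-5)(-9) = -72
K→L: (-5)(1) − (-6)(-3) = -23
L→M: (-6)(5) − (-8)(1) = -22
M→N: (-8)(7) − (-2)(5) = -46
N→O: (-2)(3) − (2)(7) = -20
O→P: (2)(4) − (7)(3) = -13
P→J: (7)(-9) − (9)(4) = -99
Σ = -295
Area = |Σ|/2 = 147.5.

147.5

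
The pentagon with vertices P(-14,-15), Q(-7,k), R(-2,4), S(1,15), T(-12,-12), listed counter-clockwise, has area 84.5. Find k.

-13

Write out the shoelace sum; only the two edges meeting at Q involve k:
2·Area = [((-14)·k − (-7)·(-15)) + ((-7)·4 − (-2)·k)] + 146
       = -12·k + 13 = 169
⇒ k = -13.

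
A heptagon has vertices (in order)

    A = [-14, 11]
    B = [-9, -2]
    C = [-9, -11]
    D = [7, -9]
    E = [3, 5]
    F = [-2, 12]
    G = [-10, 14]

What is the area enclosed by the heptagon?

326

A→B: (-14)(-2) − (-9)(11) = 127
B→C: (-9)(-11) − (-9)(-2) = 81
C→D: (-9)(-9) − (7)(-11) = 158
D→E: (7)(5) − (3)(-9) = 62
E→F: (3)(12) − (-2)(5) = 46
F→G: (-2)(14) − (-10)(12) = 92
G→A: (-10)(11) − (-14)(14) = 86
Σ = 652
Area = |Σ|/2 = 326.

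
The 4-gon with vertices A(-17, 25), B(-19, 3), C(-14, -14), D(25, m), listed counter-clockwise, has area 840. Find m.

-9

The doubled signed area Σ (x_i y_{i+1} − x_{i+1} y_i) is linear in m.
With m=0 it equals 1707; the coefficient of m is 3 (from the two edges through D).
So 3·m + 1707 = 2·840 = 1680 ⇒ m = -9.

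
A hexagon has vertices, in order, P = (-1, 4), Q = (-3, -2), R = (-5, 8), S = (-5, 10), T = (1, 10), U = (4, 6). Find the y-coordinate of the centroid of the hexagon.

940/153

Apply Gauss's area formula. First the cross-terms c_i = x_i·y_{i+1} − x_{i+1}·y_i:
  14, -34, -10, -60, -34, 22  ⇒  2A = -102, A = -51.
Then Σ (y_i + y_{i+1})·c_i = -1880, so ȳ = -1880 / (6·(-51)) = 940/153.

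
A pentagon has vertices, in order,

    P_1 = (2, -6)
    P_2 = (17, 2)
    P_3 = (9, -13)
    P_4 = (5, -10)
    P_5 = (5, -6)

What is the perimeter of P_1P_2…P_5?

|P_1P_2| = √((15)² + (8)²) = √289 = 17
|P_2P_3| = √((-8)² + (-15)²) = √289 = 17
|P_3P_4| = √((-4)² + (3)²) = √25 = 5
|P_4P_5| = √((0)² + (4)²) = √16 = 4
|P_5P_1| = √((-3)² + (0)²) = √9 = 3
Perimeter = 17 + 17 + 5 + 4 + 3 = 46.

46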